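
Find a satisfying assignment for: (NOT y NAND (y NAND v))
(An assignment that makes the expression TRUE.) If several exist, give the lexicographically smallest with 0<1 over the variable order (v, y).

v=0, y=1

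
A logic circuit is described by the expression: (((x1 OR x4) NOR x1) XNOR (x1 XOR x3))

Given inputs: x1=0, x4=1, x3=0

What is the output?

Substituting: (((0 OR 1) NOR 0) XNOR (0 XOR 0))
= 1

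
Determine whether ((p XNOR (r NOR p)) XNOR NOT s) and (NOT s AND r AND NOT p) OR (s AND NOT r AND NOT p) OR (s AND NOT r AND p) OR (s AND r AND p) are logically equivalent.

Yes, they are equivalent — the two output columns agree on all 8 assignments:
s | r | p | Expression 1 | Expression 2
---------------------------------------
0 | 0 | 0 | 0 | 0
0 | 0 | 1 | 0 | 0
0 | 1 | 0 | 1 | 1
0 | 1 | 1 | 0 | 0
1 | 0 | 0 | 1 | 1
1 | 0 | 1 | 1 | 1
1 | 1 | 0 | 0 | 0
1 | 1 | 1 | 1 | 1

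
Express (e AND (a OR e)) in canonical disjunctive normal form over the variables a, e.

(NOT a AND e) OR (a AND e)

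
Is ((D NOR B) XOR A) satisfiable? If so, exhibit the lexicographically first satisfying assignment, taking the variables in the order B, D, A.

B=0, D=0, A=0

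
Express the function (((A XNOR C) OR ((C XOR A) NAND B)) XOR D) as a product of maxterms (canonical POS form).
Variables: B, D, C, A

ΠM(4, 5, 6, 7, 9, 10, 12, 15) = (B OR NOT D OR C OR A) AND (B OR NOT D OR C OR NOT A) AND (B OR NOT D OR NOT C OR A) AND (B OR NOT D OR NOT C OR NOT A) AND (NOT B OR D OR C OR NOT A) AND (NOT B OR D OR NOT C OR A) AND (NOT B OR NOT D OR C OR A) AND (NOT B OR NOT D OR NOT C OR NOT A)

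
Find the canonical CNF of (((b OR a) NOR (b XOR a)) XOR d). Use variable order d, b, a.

(d OR b OR NOT a) AND (d OR NOT b OR a) AND (d OR NOT b OR NOT a) AND (NOT d OR b OR a)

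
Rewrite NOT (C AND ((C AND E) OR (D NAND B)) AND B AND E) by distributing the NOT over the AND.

NOT C OR NOT ((C AND E) OR (D NAND B)) OR NOT B OR NOT E
De Morgan's: NOT(AND of terms) = OR of negations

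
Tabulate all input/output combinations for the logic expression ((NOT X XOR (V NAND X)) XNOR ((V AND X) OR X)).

V | X | Output
--------------
0 | 0 | 1
0 | 1 | 1
1 | 0 | 1
1 | 1 | 0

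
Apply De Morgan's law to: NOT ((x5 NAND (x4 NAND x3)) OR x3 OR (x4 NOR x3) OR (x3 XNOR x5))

NOT (x5 NAND (x4 NAND x3)) AND NOT x3 AND NOT (x4 NOR x3) AND NOT (x3 XNOR x5)
De Morgan's: NOT(OR of terms) = AND of negations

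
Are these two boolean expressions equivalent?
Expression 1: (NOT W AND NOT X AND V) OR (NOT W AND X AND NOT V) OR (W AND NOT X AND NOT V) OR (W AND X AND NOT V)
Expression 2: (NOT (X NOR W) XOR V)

Yes, they are equivalent — the two output columns agree on all 8 assignments:
W | X | V | Expression 1 | Expression 2
---------------------------------------
0 | 0 | 0 | 0 | 0
0 | 0 | 1 | 1 | 1
0 | 1 | 0 | 1 | 1
0 | 1 | 1 | 0 | 0
1 | 0 | 0 | 1 | 1
1 | 0 | 1 | 0 | 0
1 | 1 | 0 | 1 | 1
1 | 1 | 1 | 0 | 0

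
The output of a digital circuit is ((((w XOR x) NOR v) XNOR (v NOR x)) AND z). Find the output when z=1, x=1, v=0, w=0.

Substituting: ((((0 XOR 1) NOR 0) XNOR (0 NOR 1)) AND 1)
= 1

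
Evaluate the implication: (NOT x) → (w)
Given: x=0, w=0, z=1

Antecedent (NOT x) = 1; consequent (w) = 0.
1 → 0 = 0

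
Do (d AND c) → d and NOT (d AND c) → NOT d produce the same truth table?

No, Inverse is not equivalent to original (counterexample: c=0, d=1, b=0)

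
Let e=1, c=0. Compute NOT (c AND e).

Substituting: NOT (0 AND 1)
= 1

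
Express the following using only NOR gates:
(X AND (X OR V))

((X NOR X) NOR (((X NOR V) NOR (X NOR V)) NOR ((X NOR V) NOR (X NOR V))))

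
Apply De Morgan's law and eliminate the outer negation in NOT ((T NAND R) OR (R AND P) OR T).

NOT (T NAND R) AND NOT (R AND P) AND NOT T
De Morgan's: NOT(OR of terms) = AND of negations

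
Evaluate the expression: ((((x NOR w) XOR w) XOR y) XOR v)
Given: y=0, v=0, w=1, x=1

Substituting: ((((1 NOR 1) XOR 1) XOR 0) XOR 0)
= 1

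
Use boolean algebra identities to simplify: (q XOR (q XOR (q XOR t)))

By XOR self-cancellation ((E XOR v) XOR v = E):
= (q XOR t)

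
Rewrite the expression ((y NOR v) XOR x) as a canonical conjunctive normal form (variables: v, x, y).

(v OR x OR NOT y) AND (v OR NOT x OR y) AND (NOT v OR x OR y) AND (NOT v OR x OR NOT y)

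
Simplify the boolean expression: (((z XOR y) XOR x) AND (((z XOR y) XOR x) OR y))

By absorption (E AND (E OR v) = E):
= ((z XOR y) XOR x)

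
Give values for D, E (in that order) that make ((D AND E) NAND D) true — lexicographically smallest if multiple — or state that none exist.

D=0, E=0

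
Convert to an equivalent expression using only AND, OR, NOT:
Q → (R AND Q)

NOT Q OR (R AND Q)
(Implication elimination: A → B = NOT A OR B)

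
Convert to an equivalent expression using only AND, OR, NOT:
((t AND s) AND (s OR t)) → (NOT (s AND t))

NOT ((t AND s) AND (s OR t)) OR (NOT (s AND t))
(Implication elimination: A → B = NOT A OR B)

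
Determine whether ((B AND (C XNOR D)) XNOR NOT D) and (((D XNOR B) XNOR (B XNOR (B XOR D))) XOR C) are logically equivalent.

No. Counterexample: with C=0, D=0, B=0, Expression 1 = 0 but Expression 2 = 1.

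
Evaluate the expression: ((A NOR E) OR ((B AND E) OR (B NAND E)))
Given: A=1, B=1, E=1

Substituting: ((1 NOR 1) OR ((1 AND 1) OR (1 NAND 1)))
= 1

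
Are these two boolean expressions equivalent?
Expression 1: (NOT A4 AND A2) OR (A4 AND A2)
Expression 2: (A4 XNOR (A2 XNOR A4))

Yes, they are equivalent — the two output columns agree on all 4 assignments:
A4 | A2 | Expression 1 | Expression 2
-------------------------------------
0 | 0 | 0 | 0
0 | 1 | 1 | 1
1 | 0 | 0 | 0
1 | 1 | 1 | 1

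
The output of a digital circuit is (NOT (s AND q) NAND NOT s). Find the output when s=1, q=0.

Substituting: (NOT (1 AND 0) NAND NOT 1)
= 1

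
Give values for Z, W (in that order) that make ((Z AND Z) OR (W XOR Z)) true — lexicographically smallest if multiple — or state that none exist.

Z=0, W=1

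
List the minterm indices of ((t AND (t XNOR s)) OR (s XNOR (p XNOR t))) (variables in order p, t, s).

Σm(1, 2, 3, 4, 7) = (NOT p AND NOT t AND s) OR (NOT p AND t AND NOT s) OR (NOT p AND t AND s) OR (p AND NOT t AND NOT s) OR (p AND t AND s)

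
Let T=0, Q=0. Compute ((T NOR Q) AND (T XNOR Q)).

Substituting: ((0 NOR 0) AND (0 XNOR 0))
= 1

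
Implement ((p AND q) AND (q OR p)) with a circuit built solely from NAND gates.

((((p NAND q) NAND (p NAND q)) NAND ((q NAND q) NAND (p NAND p))) NAND (((p NAND q) NAND (p NAND q)) NAND ((q NAND q) NAND (p NAND p))))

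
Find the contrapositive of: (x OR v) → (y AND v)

Contrapositive: NOT (y AND v) → NOT (x OR v)
Note: A statement and its contrapositive are logically equivalent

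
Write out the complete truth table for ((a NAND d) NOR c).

d | c | a | Output
------------------
0 | 0 | 0 | 0
0 | 0 | 1 | 0
0 | 1 | 0 | 0
0 | 1 | 1 | 0
1 | 0 | 0 | 0
1 | 0 | 1 | 1
1 | 1 | 0 | 0
1 | 1 | 1 | 0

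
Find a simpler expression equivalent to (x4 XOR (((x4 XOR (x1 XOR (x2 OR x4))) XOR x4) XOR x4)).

By XOR self-cancellation ((E XOR v) XOR v = E) then XOR self-cancellation ((E XOR v) XOR v = E):
= (x1 XOR (x2 OR x4))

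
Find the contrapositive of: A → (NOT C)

Contrapositive: C → NOT A
Note: A statement and its contrapositive are logically equivalent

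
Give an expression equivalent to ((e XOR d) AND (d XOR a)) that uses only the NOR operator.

((((((e NOR d) NOR (e NOR d)) NOR ((e NOR d) NOR (e NOR d))) NOR ((((e NOR e) NOR (d NOR d)) NOR ((e NOR e) NOR (d NOR d))) NOR (((e NOR e) NOR (d NOR d)) NOR ((e NOR e) NOR (d NOR d))))) NOR ((((e NOR d) NOR (e NOR d)) NOR ((e NOR d) NOR (e NOR d))) NOR ((((e NOR e) NOR (d NOR d)) NOR ((e NOR e) NOR (d NOR d))) NOR (((e NOR e) NOR (d NOR d)) NOR ((e NOR e) NOR (d NOR d)))))) NOR (((((d NOR a) NOR (d NOR a)) NOR ((d NOR a) NOR (d NOR a))) NOR ((((d NOR d) NOR (a NOR a)) NOR ((d NOR d) NOR (a NOR a))) NOR (((d NOR d) NOR (a NOR a)) NOR ((d NOR d) NOR (a NOR a))))) NOR ((((d NOR a) NOR (d NOR a)) NOR ((d NOR a) NOR (d NOR a))) NOR ((((d NOR d) NOR (a NOR a)) NOR ((d NOR d) NOR (a NOR a))) NOR (((d NOR d) NOR (a NOR a)) NOR ((d NOR d) NOR (a NOR a)))))))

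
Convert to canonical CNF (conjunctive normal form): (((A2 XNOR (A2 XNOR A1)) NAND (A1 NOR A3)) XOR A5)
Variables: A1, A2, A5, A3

(A1 OR A2 OR NOT A5 OR A3) AND (A1 OR A2 OR NOT A5 OR NOT A3) AND (A1 OR NOT A2 OR NOT A5 OR A3) AND (A1 OR NOT A2 OR NOT A5 OR NOT A3) AND (NOT A1 OR A2 OR NOT A5 OR A3) AND (NOT A1 OR A2 OR NOT A5 OR NOT A3) AND (NOT A1 OR NOT A2 OR NOT A5 OR A3) AND (NOT A1 OR NOT A2 OR NOT A5 OR NOT A3)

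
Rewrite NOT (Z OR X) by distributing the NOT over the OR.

NOT Z AND NOT X
De Morgan's: NOT(OR of terms) = AND of negations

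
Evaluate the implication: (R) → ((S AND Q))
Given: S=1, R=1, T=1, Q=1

Antecedent (R) = 1; consequent ((S AND Q)) = 1.
1 → 1 = 1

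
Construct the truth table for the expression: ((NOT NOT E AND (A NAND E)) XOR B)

E | A | B | Output
------------------
0 | 0 | 0 | 0
0 | 0 | 1 | 1
0 | 1 | 0 | 0
0 | 1 | 1 | 1
1 | 0 | 0 | 1
1 | 0 | 1 | 0
1 | 1 | 0 | 0
1 | 1 | 1 | 1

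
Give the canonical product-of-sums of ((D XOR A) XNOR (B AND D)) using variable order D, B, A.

ΠM(1, 3, 4, 7) = (D OR B OR NOT A) AND (D OR NOT B OR NOT A) AND (NOT D OR B OR A) AND (NOT D OR NOT B OR NOT A)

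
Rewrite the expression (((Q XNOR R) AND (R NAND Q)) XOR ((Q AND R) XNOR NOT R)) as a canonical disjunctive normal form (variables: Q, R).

(NOT Q AND NOT R) OR (NOT Q AND R)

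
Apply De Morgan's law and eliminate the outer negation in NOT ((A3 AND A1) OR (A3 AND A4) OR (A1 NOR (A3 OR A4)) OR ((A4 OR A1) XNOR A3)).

NOT (A3 AND A1) AND NOT (A3 AND A4) AND NOT (A1 NOR (A3 OR A4)) AND NOT ((A4 OR A1) XNOR A3)
De Morgan's: NOT(OR of terms) = AND of negations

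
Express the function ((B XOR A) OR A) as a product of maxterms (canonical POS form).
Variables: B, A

ΠM(0) = (B OR A)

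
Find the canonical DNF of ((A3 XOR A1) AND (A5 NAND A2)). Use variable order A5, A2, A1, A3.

(NOT A5 AND NOT A2 AND NOT A1 AND A3) OR (NOT A5 AND NOT A2 AND A1 AND NOT A3) OR (NOT A5 AND A2 AND NOT A1 AND A3) OR (NOT A5 AND A2 AND A1 AND NOT A3) OR (A5 AND NOT A2 AND NOT A1 AND A3) OR (A5 AND NOT A2 AND A1 AND NOT A3)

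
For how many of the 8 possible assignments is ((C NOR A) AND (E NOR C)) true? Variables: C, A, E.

Satisfying assignments: (0,0,0)
Count: 1 out of 8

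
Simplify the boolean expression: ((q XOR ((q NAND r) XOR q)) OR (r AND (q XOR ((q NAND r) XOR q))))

By absorption (E OR (E AND v) = E) then XOR self-cancellation ((E XOR v) XOR v = E):
= (q NAND r)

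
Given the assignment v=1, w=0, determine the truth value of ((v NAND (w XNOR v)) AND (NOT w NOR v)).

Substituting: ((1 NAND (0 XNOR 1)) AND (NOT 0 NOR 1))
= 0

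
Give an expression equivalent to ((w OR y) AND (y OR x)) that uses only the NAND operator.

((((w NAND w) NAND (y NAND y)) NAND ((y NAND y) NAND (x NAND x))) NAND (((w NAND w) NAND (y NAND y)) NAND ((y NAND y) NAND (x NAND x))))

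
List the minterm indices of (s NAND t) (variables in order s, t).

Σm(0, 1, 2) = (NOT s AND NOT t) OR (NOT s AND t) OR (s AND NOT t)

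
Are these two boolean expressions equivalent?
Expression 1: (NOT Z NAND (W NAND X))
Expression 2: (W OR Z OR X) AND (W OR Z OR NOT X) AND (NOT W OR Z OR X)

Yes, they are equivalent — the two output columns agree on all 8 assignments:
W | Z | X | Expression 1 | Expression 2
---------------------------------------
0 | 0 | 0 | 0 | 0
0 | 0 | 1 | 0 | 0
0 | 1 | 0 | 1 | 1
0 | 1 | 1 | 1 | 1
1 | 0 | 0 | 0 | 0
1 | 0 | 1 | 1 | 1
1 | 1 | 0 | 1 | 1
1 | 1 | 1 | 1 | 1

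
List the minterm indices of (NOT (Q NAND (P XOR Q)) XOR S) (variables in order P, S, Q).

Σm(1, 2, 6, 7) = (NOT P AND NOT S AND Q) OR (NOT P AND S AND NOT Q) OR (P AND S AND NOT Q) OR (P AND S AND Q)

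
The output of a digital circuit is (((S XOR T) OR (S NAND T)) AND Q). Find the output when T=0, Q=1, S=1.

Substituting: (((1 XOR 0) OR (1 NAND 0)) AND 1)
= 1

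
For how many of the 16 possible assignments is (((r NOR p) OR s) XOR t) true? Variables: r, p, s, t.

Satisfying assignments: (0,0,0,0), (0,0,1,0), (0,1,0,1), (0,1,1,0), (1,0,0,1), (1,0,1,0), (1,1,0,1), (1,1,1,0)
Count: 8 out of 16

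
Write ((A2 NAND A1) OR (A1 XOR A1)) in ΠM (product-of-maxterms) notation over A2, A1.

ΠM(3) = (NOT A2 OR NOT A1)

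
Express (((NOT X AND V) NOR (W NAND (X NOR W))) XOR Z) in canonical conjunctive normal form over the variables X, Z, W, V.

(X OR Z OR W OR V) AND (X OR Z OR W OR NOT V) AND (X OR Z OR NOT W OR V) AND (X OR Z OR NOT W OR NOT V) AND (NOT X OR Z OR W OR V) AND (NOT X OR Z OR W OR NOT V) AND (NOT X OR Z OR NOT W OR V) AND (NOT X OR Z OR NOT W OR NOT V)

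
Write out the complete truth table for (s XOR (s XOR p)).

s | p | Output
--------------
0 | 0 | 0
0 | 1 | 1
1 | 0 | 0
1 | 1 | 1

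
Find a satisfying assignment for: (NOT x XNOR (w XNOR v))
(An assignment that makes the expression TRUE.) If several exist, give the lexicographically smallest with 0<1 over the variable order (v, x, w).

v=0, x=0, w=0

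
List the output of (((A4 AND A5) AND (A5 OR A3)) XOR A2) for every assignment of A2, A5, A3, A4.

A2 | A5 | A3 | A4 | Output
--------------------------
0 | 0 | 0 | 0 | 0
0 | 0 | 0 | 1 | 0
0 | 0 | 1 | 0 | 0
0 | 0 | 1 | 1 | 0
0 | 1 | 0 | 0 | 0
0 | 1 | 0 | 1 | 1
0 | 1 | 1 | 0 | 0
0 | 1 | 1 | 1 | 1
1 | 0 | 0 | 0 | 1
1 | 0 | 0 | 1 | 1
1 | 0 | 1 | 0 | 1
1 | 0 | 1 | 1 | 1
1 | 1 | 0 | 0 | 1
1 | 1 | 0 | 1 | 0
1 | 1 | 1 | 0 | 1
1 | 1 | 1 | 1 | 0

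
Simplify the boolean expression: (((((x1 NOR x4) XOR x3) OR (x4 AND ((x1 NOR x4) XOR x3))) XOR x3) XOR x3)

By XOR self-cancellation ((E XOR v) XOR v = E) then absorption (E OR (E AND v) = E):
= ((x1 NOR x4) XOR x3)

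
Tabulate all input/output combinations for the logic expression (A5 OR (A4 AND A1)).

A1 | A4 | A5 | Output
---------------------
0 | 0 | 0 | 0
0 | 0 | 1 | 1
0 | 1 | 0 | 0
0 | 1 | 1 | 1
1 | 0 | 0 | 0
1 | 0 | 1 | 1
1 | 1 | 0 | 1
1 | 1 | 1 | 1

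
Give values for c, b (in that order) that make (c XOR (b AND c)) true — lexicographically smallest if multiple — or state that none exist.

c=1, b=0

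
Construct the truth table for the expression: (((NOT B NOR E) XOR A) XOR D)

B | E | A | D | Output
----------------------
0 | 0 | 0 | 0 | 0
0 | 0 | 0 | 1 | 1
0 | 0 | 1 | 0 | 1
0 | 0 | 1 | 1 | 0
0 | 1 | 0 | 0 | 0
0 | 1 | 0 | 1 | 1
0 | 1 | 1 | 0 | 1
0 | 1 | 1 | 1 | 0
1 | 0 | 0 | 0 | 1
1 | 0 | 0 | 1 | 0
1 | 0 | 1 | 0 | 0
1 | 0 | 1 | 1 | 1
1 | 1 | 0 | 0 | 0
1 | 1 | 0 | 1 | 1
1 | 1 | 1 | 0 | 1
1 | 1 | 1 | 1 | 0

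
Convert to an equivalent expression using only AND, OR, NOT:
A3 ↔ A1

(A3 AND A1) OR (NOT A3 AND NOT A1)
(Biconditional = both true or both false)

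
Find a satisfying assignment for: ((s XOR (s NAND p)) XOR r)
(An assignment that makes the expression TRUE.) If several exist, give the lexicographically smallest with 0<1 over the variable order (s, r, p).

s=0, r=0, p=0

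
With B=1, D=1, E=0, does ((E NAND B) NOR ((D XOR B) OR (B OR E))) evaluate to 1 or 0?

Substituting: ((0 NAND 1) NOR ((1 XOR 1) OR (1 OR 0)))
= 0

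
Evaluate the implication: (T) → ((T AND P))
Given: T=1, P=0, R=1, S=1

Antecedent (T) = 1; consequent ((T AND P)) = 0.
1 → 0 = 0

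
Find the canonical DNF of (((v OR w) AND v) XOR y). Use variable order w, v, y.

(NOT w AND NOT v AND y) OR (NOT w AND v AND NOT y) OR (w AND NOT v AND y) OR (w AND v AND NOT y)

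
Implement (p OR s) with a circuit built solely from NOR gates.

((p NOR s) NOR (p NOR s))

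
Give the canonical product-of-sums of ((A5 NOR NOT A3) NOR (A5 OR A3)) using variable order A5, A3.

ΠM(1, 2, 3) = (A5 OR NOT A3) AND (NOT A5 OR A3) AND (NOT A5 OR NOT A3)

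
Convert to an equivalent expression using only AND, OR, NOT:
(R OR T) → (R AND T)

NOT (R OR T) OR (R AND T)
(Implication elimination: A → B = NOT A OR B)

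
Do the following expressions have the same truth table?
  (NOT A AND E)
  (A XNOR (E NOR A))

Yes, they are equivalent — the two output columns agree on all 4 assignments:
A | E | Expression 1 | Expression 2
-----------------------------------
0 | 0 | 0 | 0
0 | 1 | 1 | 1
1 | 0 | 0 | 0
1 | 1 | 0 | 0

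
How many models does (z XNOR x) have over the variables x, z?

Satisfying assignments: (0,0), (1,1)
Count: 2 out of 4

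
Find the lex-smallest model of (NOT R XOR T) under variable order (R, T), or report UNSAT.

R=0, T=0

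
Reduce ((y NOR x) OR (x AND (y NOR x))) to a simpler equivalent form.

By absorption (E OR (E AND v) = E):
= (y NOR x)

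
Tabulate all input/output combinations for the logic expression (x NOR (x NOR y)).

x | y | Output
--------------
0 | 0 | 0
0 | 1 | 1
1 | 0 | 0
1 | 1 | 0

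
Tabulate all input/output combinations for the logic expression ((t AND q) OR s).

s | q | t | Output
------------------
0 | 0 | 0 | 0
0 | 0 | 1 | 0
0 | 1 | 0 | 0
0 | 1 | 1 | 1
1 | 0 | 0 | 1
1 | 0 | 1 | 1
1 | 1 | 0 | 1
1 | 1 | 1 | 1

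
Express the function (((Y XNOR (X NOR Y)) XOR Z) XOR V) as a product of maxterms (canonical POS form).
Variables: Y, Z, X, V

ΠM(0, 3, 5, 6, 8, 10, 13, 15) = (Y OR Z OR X OR V) AND (Y OR Z OR NOT X OR NOT V) AND (Y OR NOT Z OR X OR NOT V) AND (Y OR NOT Z OR NOT X OR V) AND (NOT Y OR Z OR X OR V) AND (NOT Y OR Z OR NOT X OR V) AND (NOT Y OR NOT Z OR X OR NOT V) AND (NOT Y OR NOT Z OR NOT X OR NOT V)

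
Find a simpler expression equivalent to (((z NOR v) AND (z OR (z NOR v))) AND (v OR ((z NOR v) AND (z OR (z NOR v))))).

By absorption (E AND (E OR v) = E) then absorption (E AND (E OR v) = E):
= (z NOR v)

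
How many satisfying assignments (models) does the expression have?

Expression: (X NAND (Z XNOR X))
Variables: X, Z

Satisfying assignments: (0,0), (0,1), (1,0)
Count: 3 out of 4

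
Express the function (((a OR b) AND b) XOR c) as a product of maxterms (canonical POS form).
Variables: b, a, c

ΠM(0, 2, 5, 7) = (b OR a OR c) AND (b OR NOT a OR c) AND (NOT b OR a OR NOT c) AND (NOT b OR NOT a OR NOT c)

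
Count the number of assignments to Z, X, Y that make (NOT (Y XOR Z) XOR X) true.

Satisfying assignments: (0,0,0), (0,1,1), (1,0,1), (1,1,0)
Count: 4 out of 8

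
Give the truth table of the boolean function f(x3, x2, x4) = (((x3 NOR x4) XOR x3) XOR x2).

x3 | x2 | x4 | Output
---------------------
0 | 0 | 0 | 1
0 | 0 | 1 | 0
0 | 1 | 0 | 0
0 | 1 | 1 | 1
1 | 0 | 0 | 1
1 | 0 | 1 | 1
1 | 1 | 0 | 0
1 | 1 | 1 | 0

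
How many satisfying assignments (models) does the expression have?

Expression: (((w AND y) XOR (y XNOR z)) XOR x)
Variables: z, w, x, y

Satisfying assignments: (0,0,0,0), (0,0,1,1), (0,1,0,0), (0,1,0,1), (1,0,0,1), (1,0,1,0), (1,1,1,0), (1,1,1,1)
Count: 8 out of 16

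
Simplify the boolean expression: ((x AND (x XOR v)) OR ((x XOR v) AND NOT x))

By distribution ((E AND v) OR (E AND NOT v) = E):
= (x XOR v)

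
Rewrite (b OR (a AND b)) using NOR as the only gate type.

((b NOR ((a NOR a) NOR (b NOR b))) NOR (b NOR ((a NOR a) NOR (b NOR b))))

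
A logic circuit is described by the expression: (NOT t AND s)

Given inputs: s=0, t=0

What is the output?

Substituting: (NOT 0 AND 0)
= 0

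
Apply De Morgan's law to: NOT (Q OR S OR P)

NOT Q AND NOT S AND NOT P
De Morgan's: NOT(OR of terms) = AND of negations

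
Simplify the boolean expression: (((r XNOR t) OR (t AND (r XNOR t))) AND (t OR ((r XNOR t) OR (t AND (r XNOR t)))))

By absorption (E AND (E OR v) = E) then absorption (E OR (E AND v) = E):
= (r XNOR t)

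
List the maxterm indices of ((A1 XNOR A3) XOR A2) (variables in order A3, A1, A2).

ΠM(1, 2, 4, 7) = (A3 OR A1 OR NOT A2) AND (A3 OR NOT A1 OR A2) AND (NOT A3 OR A1 OR A2) AND (NOT A3 OR NOT A1 OR NOT A2)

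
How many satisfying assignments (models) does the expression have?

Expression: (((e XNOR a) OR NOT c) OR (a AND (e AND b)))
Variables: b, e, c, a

Satisfying assignments: (0,0,0,0), (0,0,0,1), (0,0,1,0), (0,1,0,0), (0,1,0,1), (0,1,1,1), (1,0,0,0), (1,0,0,1), (1,0,1,0), (1,1,0,0), (1,1,0,1), (1,1,1,1)
Count: 12 out of 16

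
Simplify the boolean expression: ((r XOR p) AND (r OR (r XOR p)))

By absorption (E AND (E OR v) = E):
= (r XOR p)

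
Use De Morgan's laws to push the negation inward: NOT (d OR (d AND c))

NOT d AND NOT (d AND c)
De Morgan's: NOT(OR of terms) = AND of negations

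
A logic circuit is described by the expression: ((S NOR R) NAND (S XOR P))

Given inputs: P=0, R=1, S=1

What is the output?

Substituting: ((1 NOR 1) NAND (1 XOR 0))
= 1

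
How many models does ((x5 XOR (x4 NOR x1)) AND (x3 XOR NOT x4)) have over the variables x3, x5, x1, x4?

Satisfying assignments: (0,0,0,0), (0,1,1,0), (1,1,0,1), (1,1,1,1)
Count: 4 out of 16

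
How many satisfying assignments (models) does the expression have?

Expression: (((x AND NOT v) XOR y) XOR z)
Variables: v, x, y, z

Satisfying assignments: (0,0,0,1), (0,0,1,0), (0,1,0,0), (0,1,1,1), (1,0,0,1), (1,0,1,0), (1,1,0,1), (1,1,1,0)
Count: 8 out of 16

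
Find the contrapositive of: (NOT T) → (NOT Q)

Contrapositive: Q → T
Note: A statement and its contrapositive are logically equivalent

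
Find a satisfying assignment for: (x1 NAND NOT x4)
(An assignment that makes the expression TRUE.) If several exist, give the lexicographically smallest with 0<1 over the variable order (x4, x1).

x4=0, x1=0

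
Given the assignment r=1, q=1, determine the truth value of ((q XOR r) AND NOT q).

Substituting: ((1 XOR 1) AND NOT 1)
= 0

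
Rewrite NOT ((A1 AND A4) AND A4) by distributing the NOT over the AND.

NOT (A1 AND A4) OR NOT A4
De Morgan's: NOT(AND of terms) = OR of negations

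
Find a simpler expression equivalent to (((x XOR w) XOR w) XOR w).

By XOR self-cancellation ((E XOR v) XOR v = E):
= (x XOR w)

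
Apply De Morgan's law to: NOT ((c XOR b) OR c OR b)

NOT (c XOR b) AND NOT c AND NOT b
De Morgan's: NOT(OR of terms) = AND of negations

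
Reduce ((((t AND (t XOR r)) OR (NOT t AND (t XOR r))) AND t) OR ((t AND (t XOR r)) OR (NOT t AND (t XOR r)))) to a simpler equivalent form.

By absorption (E OR (E AND v) = E) then distribution ((E AND v) OR (E AND NOT v) = E):
= (t XOR r)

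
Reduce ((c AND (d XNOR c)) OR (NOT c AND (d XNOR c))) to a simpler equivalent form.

By distribution ((E AND v) OR (E AND NOT v) = E):
= (d XNOR c)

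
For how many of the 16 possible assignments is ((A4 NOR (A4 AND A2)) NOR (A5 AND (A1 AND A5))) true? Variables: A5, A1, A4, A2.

Satisfying assignments: (0,0,1,0), (0,0,1,1), (0,1,1,0), (0,1,1,1), (1,0,1,0), (1,0,1,1)
Count: 6 out of 16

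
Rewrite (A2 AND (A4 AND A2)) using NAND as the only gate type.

((A2 NAND ((A4 NAND A2) NAND (A4 NAND A2))) NAND (A2 NAND ((A4 NAND A2) NAND (A4 NAND A2))))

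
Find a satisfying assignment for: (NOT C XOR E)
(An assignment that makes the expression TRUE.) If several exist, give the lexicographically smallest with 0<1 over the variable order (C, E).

C=0, E=0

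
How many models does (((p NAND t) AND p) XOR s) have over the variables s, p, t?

Satisfying assignments: (0,1,0), (1,0,0), (1,0,1), (1,1,1)
Count: 4 out of 8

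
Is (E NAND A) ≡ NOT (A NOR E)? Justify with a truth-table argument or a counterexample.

No. Counterexample: with A=0, E=0, Expression 1 = 1 but Expression 2 = 0.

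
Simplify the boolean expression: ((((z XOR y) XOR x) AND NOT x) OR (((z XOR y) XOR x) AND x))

By distribution ((E AND v) OR (E AND NOT v) = E):
= ((z XOR y) XOR x)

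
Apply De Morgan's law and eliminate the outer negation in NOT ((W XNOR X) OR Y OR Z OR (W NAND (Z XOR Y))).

NOT (W XNOR X) AND NOT Y AND NOT Z AND NOT (W NAND (Z XOR Y))
De Morgan's: NOT(OR of terms) = AND of negations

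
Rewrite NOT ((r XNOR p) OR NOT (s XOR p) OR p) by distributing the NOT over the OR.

NOT (r XNOR p) AND (s XOR p) AND NOT p
De Morgan's: NOT(OR of terms) = AND of negations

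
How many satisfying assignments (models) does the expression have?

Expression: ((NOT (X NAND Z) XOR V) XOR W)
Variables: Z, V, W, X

Satisfying assignments: (0,0,1,0), (0,0,1,1), (0,1,0,0), (0,1,0,1), (1,0,0,1), (1,0,1,0), (1,1,0,0), (1,1,1,1)
Count: 8 out of 16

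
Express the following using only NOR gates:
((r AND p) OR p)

((((r NOR r) NOR (p NOR p)) NOR p) NOR (((r NOR r) NOR (p NOR p)) NOR p))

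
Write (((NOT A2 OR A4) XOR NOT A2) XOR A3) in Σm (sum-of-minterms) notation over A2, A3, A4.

Σm(2, 3, 5, 6) = (NOT A2 AND A3 AND NOT A4) OR (NOT A2 AND A3 AND A4) OR (A2 AND NOT A3 AND A4) OR (A2 AND A3 AND NOT A4)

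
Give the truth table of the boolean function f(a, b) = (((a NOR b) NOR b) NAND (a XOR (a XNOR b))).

a | b | Output
--------------
0 | 0 | 1
0 | 1 | 1
1 | 0 | 0
1 | 1 | 1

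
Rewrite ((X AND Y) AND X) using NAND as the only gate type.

((((X NAND Y) NAND (X NAND Y)) NAND X) NAND (((X NAND Y) NAND (X NAND Y)) NAND X))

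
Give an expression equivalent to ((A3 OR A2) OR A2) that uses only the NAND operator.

((((A3 NAND A3) NAND (A2 NAND A2)) NAND ((A3 NAND A3) NAND (A2 NAND A2))) NAND (A2 NAND A2))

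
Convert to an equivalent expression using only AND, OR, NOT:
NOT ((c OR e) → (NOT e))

(c OR e) AND e
(Negated implication: NOT(A → B) = A AND NOT B)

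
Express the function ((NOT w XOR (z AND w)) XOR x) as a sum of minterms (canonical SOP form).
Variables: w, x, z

Σm(0, 1, 5, 6) = (NOT w AND NOT x AND NOT z) OR (NOT w AND NOT x AND z) OR (w AND NOT x AND z) OR (w AND x AND NOT z)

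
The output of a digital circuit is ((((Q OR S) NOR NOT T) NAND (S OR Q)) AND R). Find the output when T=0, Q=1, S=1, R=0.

Substituting: ((((1 OR 1) NOR NOT 0) NAND (1 OR 1)) AND 0)
= 0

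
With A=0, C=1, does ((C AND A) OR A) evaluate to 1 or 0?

Substituting: ((1 AND 0) OR 0)
= 0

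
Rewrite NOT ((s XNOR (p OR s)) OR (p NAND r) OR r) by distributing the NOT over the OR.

NOT (s XNOR (p OR s)) AND NOT (p NAND r) AND NOT r
De Morgan's: NOT(OR of terms) = AND of negations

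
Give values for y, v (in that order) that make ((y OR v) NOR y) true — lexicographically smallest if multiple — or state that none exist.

y=0, v=0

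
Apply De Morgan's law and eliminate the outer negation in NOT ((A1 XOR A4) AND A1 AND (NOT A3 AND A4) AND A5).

NOT (A1 XOR A4) OR NOT A1 OR NOT (NOT A3 AND A4) OR NOT A5
De Morgan's: NOT(AND of terms) = OR of negations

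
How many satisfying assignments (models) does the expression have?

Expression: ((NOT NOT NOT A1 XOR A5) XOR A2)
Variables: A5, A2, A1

Satisfying assignments: (0,0,0), (0,1,1), (1,0,1), (1,1,0)
Count: 4 out of 8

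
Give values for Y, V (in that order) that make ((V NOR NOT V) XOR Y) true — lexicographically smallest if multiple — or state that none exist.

Y=1, V=0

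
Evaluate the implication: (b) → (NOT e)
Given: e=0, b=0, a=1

Antecedent (b) = 0; consequent (NOT e) = 1.
0 → 1 = 1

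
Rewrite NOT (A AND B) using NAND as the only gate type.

(((A NAND B) NAND (A NAND B)) NAND ((A NAND B) NAND (A NAND B)))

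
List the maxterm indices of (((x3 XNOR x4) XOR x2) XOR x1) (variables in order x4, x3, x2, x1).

ΠM(1, 2, 4, 7, 8, 11, 13, 14) = (x4 OR x3 OR x2 OR NOT x1) AND (x4 OR x3 OR NOT x2 OR x1) AND (x4 OR NOT x3 OR x2 OR x1) AND (x4 OR NOT x3 OR NOT x2 OR NOT x1) AND (NOT x4 OR x3 OR x2 OR x1) AND (NOT x4 OR x3 OR NOT x2 OR NOT x1) AND (NOT x4 OR NOT x3 OR x2 OR NOT x1) AND (NOT x4 OR NOT x3 OR NOT x2 OR x1)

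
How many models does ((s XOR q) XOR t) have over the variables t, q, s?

Satisfying assignments: (0,0,1), (0,1,0), (1,0,0), (1,1,1)
Count: 4 out of 8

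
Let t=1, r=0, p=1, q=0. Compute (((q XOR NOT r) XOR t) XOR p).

Substituting: (((0 XOR NOT 0) XOR 1) XOR 1)
= 1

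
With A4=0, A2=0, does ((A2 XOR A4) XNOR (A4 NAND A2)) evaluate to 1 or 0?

Substituting: ((0 XOR 0) XNOR (0 NAND 0))
= 0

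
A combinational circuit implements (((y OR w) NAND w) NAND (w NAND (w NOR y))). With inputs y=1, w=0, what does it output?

Substituting: (((1 OR 0) NAND 0) NAND (0 NAND (0 NOR 1)))
= 0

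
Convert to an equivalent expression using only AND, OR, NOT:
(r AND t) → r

NOT (r AND t) OR r
(Implication elimination: A → B = NOT A OR B)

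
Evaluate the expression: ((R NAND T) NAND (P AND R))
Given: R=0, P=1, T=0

Substituting: ((0 NAND 0) NAND (1 AND 0))
= 1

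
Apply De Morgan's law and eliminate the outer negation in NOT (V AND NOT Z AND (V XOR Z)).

NOT V OR Z OR NOT (V XOR Z)
De Morgan's: NOT(AND of terms) = OR of negations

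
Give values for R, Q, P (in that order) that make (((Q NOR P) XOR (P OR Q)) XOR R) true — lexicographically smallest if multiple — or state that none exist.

R=0, Q=0, P=0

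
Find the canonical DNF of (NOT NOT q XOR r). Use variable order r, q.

(NOT r AND q) OR (r AND NOT q)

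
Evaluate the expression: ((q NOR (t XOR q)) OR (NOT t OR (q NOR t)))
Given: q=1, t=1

Substituting: ((1 NOR (1 XOR 1)) OR (NOT 1 OR (1 NOR 1)))
= 0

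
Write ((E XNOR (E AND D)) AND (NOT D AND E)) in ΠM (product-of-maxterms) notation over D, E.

ΠM(0, 1, 2, 3) = (D OR E) AND (D OR NOT E) AND (NOT D OR E) AND (NOT D OR NOT E)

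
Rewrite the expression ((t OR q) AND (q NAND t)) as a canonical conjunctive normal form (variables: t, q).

(t OR q) AND (NOT t OR NOT q)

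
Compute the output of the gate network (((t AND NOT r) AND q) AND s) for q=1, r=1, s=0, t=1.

Substituting: (((1 AND NOT 1) AND 1) AND 0)
= 0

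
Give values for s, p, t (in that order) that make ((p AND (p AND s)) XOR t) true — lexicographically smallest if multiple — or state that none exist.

s=0, p=0, t=1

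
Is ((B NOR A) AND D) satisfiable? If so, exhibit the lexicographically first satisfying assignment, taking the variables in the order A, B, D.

A=0, B=0, D=1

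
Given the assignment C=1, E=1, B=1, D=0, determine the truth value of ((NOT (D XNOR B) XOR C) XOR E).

Substituting: ((NOT (0 XNOR 1) XOR 1) XOR 1)
= 1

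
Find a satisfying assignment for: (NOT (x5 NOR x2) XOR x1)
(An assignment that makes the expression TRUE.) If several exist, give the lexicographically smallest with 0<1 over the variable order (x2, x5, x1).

x2=0, x5=0, x1=1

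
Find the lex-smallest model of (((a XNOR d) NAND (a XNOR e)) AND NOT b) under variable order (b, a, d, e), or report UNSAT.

b=0, a=0, d=0, e=1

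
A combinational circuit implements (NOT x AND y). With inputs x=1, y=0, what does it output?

Substituting: (NOT 1 AND 0)
= 0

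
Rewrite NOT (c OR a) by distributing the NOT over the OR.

NOT c AND NOT a
De Morgan's: NOT(OR of terms) = AND of negations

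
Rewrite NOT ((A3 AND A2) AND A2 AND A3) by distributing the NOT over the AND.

NOT (A3 AND A2) OR NOT A2 OR NOT A3
De Morgan's: NOT(AND of terms) = OR of negations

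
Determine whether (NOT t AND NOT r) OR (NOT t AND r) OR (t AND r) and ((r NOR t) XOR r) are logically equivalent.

Yes, they are equivalent — the two output columns agree on all 4 assignments:
t | r | Expression 1 | Expression 2
-----------------------------------
0 | 0 | 1 | 1
0 | 1 | 1 | 1
1 | 0 | 0 | 0
1 | 1 | 1 | 1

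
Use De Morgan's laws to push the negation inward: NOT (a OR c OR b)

NOT a AND NOT c AND NOT b
De Morgan's: NOT(OR of terms) = AND of negations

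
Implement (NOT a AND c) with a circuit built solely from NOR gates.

(((a NOR a) NOR (a NOR a)) NOR (c NOR c))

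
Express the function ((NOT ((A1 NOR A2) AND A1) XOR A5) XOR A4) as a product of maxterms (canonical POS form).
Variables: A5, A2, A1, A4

ΠM(1, 3, 5, 7, 8, 10, 12, 14) = (A5 OR A2 OR A1 OR NOT A4) AND (A5 OR A2 OR NOT A1 OR NOT A4) AND (A5 OR NOT A2 OR A1 OR NOT A4) AND (A5 OR NOT A2 OR NOT A1 OR NOT A4) AND (NOT A5 OR A2 OR A1 OR A4) AND (NOT A5 OR A2 OR NOT A1 OR A4) AND (NOT A5 OR NOT A2 OR A1 OR A4) AND (NOT A5 OR NOT A2 OR NOT A1 OR A4)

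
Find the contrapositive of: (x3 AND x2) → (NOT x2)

Contrapositive: x2 → NOT (x3 AND x2)
Note: A statement and its contrapositive are logically equivalent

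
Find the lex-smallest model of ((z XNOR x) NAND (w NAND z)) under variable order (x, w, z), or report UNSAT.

x=0, w=0, z=1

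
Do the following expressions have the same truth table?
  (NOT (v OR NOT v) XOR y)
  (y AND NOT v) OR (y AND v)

Yes, they are equivalent — the two output columns agree on all 4 assignments:
y | v | Expression 1 | Expression 2
-----------------------------------
0 | 0 | 0 | 0
0 | 1 | 0 | 0
1 | 0 | 1 | 1
1 | 1 | 1 | 1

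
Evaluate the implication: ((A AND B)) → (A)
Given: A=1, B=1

Antecedent ((A AND B)) = 1; consequent (A) = 1.
1 → 1 = 1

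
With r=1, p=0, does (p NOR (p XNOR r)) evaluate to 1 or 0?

Substituting: (0 NOR (0 XNOR 1))
= 1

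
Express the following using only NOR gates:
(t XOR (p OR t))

((((t NOR ((p NOR t) NOR (p NOR t))) NOR (t NOR ((p NOR t) NOR (p NOR t)))) NOR ((t NOR ((p NOR t) NOR (p NOR t))) NOR (t NOR ((p NOR t) NOR (p NOR t))))) NOR ((((t NOR t) NOR (((p NOR t) NOR (p NOR t)) NOR ((p NOR t) NOR (p NOR t)))) NOR ((t NOR t) NOR (((p NOR t) NOR (p NOR t)) NOR ((p NOR t) NOR (p NOR t))))) NOR (((t NOR t) NOR (((p NOR t) NOR (p NOR t)) NOR ((p NOR t) NOR (p NOR t)))) NOR ((t NOR t) NOR (((p NOR t) NOR (p NOR t)) NOR ((p NOR t) NOR (p NOR t)))))))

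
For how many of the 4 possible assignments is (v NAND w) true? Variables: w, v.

Satisfying assignments: (0,0), (0,1), (1,0)
Count: 3 out of 4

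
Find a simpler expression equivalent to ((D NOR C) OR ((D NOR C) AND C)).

By absorption (E OR (E AND v) = E):
= (D NOR C)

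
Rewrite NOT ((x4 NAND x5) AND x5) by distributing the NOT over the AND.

NOT (x4 NAND x5) OR NOT x5
De Morgan's: NOT(AND of terms) = OR of negations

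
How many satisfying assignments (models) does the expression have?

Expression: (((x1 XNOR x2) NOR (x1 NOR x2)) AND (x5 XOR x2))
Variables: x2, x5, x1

Satisfying assignments: (0,1,1), (1,0,0)
Count: 2 out of 8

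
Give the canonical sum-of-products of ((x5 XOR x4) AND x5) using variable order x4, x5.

Σm(1) = (NOT x4 AND x5)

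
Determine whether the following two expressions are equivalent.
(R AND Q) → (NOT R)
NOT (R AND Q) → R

No, Inverse is not equivalent to original (counterexample: R=0, Q=0)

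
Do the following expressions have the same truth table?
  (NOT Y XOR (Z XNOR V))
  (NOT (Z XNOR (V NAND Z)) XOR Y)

No. Counterexample: with Y=0, V=0, Z=0, Expression 1 = 0 but Expression 2 = 1.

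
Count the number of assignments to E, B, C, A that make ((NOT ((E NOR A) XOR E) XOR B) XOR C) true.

Satisfying assignments: (0,0,0,1), (0,0,1,0), (0,1,0,0), (0,1,1,1), (1,0,1,0), (1,0,1,1), (1,1,0,0), (1,1,0,1)
Count: 8 out of 16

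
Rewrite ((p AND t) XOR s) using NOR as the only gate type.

((((((p NOR p) NOR (t NOR t)) NOR s) NOR (((p NOR p) NOR (t NOR t)) NOR s)) NOR ((((p NOR p) NOR (t NOR t)) NOR s) NOR (((p NOR p) NOR (t NOR t)) NOR s))) NOR ((((((p NOR p) NOR (t NOR t)) NOR ((p NOR p) NOR (t NOR t))) NOR (s NOR s)) NOR ((((p NOR p) NOR (t NOR t)) NOR ((p NOR p) NOR (t NOR t))) NOR (s NOR s))) NOR (((((p NOR p) NOR (t NOR t)) NOR ((p NOR p) NOR (t NOR t))) NOR (s NOR s)) NOR ((((p NOR p) NOR (t NOR t)) NOR ((p NOR p) NOR (t NOR t))) NOR (s NOR s)))))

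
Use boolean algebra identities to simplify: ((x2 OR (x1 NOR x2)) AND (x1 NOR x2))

By absorption (E AND (E OR v) = E):
= (x1 NOR x2)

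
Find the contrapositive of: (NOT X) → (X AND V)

Contrapositive: NOT (X AND V) → X
Note: A statement and its contrapositive are logically equivalent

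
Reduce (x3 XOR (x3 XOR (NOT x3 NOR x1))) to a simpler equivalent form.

By XOR self-cancellation ((E XOR v) XOR v = E):
= (NOT x3 NOR x1)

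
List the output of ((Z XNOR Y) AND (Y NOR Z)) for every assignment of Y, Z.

Y | Z | Output
--------------
0 | 0 | 1
0 | 1 | 0
1 | 0 | 0
1 | 1 | 0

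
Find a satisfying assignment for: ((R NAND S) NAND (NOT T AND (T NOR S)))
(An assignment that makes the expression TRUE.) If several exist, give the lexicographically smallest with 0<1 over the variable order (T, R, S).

T=0, R=0, S=1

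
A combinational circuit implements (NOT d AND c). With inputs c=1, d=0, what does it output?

Substituting: (NOT 0 AND 1)
= 1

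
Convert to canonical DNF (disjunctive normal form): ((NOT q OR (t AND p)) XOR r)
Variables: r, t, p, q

(NOT r AND NOT t AND NOT p AND NOT q) OR (NOT r AND NOT t AND p AND NOT q) OR (NOT r AND t AND NOT p AND NOT q) OR (NOT r AND t AND p AND NOT q) OR (NOT r AND t AND p AND q) OR (r AND NOT t AND NOT p AND q) OR (r AND NOT t AND p AND q) OR (r AND t AND NOT p AND q)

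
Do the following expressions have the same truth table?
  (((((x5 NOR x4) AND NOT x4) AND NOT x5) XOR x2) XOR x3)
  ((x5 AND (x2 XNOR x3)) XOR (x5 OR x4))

No. Counterexample: with x4=0, x2=0, x3=0, x5=0, Expression 1 = 1 but Expression 2 = 0.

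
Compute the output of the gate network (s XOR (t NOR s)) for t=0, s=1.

Substituting: (1 XOR (0 NOR 1))
= 1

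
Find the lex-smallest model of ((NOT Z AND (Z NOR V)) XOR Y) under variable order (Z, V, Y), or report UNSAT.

Z=0, V=0, Y=0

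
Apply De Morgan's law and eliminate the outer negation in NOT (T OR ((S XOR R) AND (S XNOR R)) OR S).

NOT T AND NOT ((S XOR R) AND (S XNOR R)) AND NOT S
De Morgan's: NOT(OR of terms) = AND of negations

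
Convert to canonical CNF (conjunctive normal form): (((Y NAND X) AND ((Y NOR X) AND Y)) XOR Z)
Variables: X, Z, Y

(X OR Z OR Y) AND (X OR Z OR NOT Y) AND (NOT X OR Z OR Y) AND (NOT X OR Z OR NOT Y)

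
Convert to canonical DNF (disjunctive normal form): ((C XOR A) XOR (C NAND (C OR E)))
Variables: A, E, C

(NOT A AND NOT E AND NOT C) OR (NOT A AND NOT E AND C) OR (NOT A AND E AND NOT C) OR (NOT A AND E AND C)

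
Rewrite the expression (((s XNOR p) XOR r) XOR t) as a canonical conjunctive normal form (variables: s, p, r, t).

(s OR p OR r OR NOT t) AND (s OR p OR NOT r OR t) AND (s OR NOT p OR r OR t) AND (s OR NOT p OR NOT r OR NOT t) AND (NOT s OR p OR r OR t) AND (NOT s OR p OR NOT r OR NOT t) AND (NOT s OR NOT p OR r OR NOT t) AND (NOT s OR NOT p OR NOT r OR t)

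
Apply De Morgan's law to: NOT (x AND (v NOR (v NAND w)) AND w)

NOT x OR NOT (v NOR (v NAND w)) OR NOT w
De Morgan's: NOT(AND of terms) = OR of negations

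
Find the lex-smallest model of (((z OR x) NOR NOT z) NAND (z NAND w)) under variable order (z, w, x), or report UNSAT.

z=0, w=0, x=0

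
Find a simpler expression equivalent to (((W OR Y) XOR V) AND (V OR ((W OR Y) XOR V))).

By absorption (E AND (E OR v) = E):
= ((W OR Y) XOR V)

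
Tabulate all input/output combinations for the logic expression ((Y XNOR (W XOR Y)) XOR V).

Y | W | V | Output
------------------
0 | 0 | 0 | 1
0 | 0 | 1 | 0
0 | 1 | 0 | 0
0 | 1 | 1 | 1
1 | 0 | 0 | 1
1 | 0 | 1 | 0
1 | 1 | 0 | 0
1 | 1 | 1 | 1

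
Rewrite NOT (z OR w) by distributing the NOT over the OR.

NOT z AND NOT w
De Morgan's: NOT(OR of terms) = AND of negations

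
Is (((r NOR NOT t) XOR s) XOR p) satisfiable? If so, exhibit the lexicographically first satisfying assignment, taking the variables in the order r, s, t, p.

r=0, s=0, t=0, p=1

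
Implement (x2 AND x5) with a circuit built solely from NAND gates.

((x2 NAND x5) NAND (x2 NAND x5))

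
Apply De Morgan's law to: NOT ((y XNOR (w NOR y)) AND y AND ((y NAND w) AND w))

NOT (y XNOR (w NOR y)) OR NOT y OR NOT ((y NAND w) AND w)
De Morgan's: NOT(AND of terms) = OR of negations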